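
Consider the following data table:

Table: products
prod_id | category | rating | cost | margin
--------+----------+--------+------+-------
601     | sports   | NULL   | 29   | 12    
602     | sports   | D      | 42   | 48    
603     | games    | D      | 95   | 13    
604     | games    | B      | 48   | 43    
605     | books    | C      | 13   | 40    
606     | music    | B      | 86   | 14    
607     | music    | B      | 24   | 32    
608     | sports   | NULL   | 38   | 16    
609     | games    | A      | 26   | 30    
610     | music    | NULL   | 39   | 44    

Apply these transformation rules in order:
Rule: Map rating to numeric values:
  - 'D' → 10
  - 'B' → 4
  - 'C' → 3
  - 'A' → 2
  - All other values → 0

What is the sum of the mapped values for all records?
37

Step 1: Apply mapping to each record
Step 2: Count by status:
  'D': 2 records × 10 = 20
  'B': 3 records × 4 = 12
  'C': 1 records × 3 = 3
  'A': 1 records × 2 = 2
Step 3: Sum all mapped values = 37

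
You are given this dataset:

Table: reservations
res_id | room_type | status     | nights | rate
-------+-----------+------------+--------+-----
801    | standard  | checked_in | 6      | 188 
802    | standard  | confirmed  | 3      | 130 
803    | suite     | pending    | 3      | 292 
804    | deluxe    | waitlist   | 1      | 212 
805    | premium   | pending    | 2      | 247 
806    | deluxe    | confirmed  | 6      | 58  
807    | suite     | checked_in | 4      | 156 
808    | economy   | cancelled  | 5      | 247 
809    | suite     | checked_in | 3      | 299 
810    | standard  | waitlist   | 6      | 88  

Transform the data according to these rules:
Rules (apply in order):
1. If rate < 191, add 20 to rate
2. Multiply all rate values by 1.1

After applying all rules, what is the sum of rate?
2218.7

Step 1: Apply Rule 1 - Add 20 to records with rate < 191
  - 5 records affected: 620 + (5 × 20) = 720
  - Unaffected records: 1297
  - Sum after Rule 1: 2017
Step 2: Apply Rule 2 - Multiply all by 1.1
  - 2017 × 1.1 = 2218.7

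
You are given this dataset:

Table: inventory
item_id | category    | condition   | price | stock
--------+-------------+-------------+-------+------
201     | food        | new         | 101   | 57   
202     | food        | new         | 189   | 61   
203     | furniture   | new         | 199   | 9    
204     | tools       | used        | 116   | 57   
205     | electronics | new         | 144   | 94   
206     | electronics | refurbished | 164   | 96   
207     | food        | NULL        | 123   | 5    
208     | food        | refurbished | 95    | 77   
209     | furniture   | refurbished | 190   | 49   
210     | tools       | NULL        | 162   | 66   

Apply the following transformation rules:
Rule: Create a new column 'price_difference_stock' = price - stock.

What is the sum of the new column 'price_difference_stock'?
912

Step 1: For each record, compute price - stock
Example calculations:
  101 - 57 = 44
  189 - 61 = 128
  199 - 9 = 190
  ...
Step 2: Sum all derived values
Step 3: Total = 912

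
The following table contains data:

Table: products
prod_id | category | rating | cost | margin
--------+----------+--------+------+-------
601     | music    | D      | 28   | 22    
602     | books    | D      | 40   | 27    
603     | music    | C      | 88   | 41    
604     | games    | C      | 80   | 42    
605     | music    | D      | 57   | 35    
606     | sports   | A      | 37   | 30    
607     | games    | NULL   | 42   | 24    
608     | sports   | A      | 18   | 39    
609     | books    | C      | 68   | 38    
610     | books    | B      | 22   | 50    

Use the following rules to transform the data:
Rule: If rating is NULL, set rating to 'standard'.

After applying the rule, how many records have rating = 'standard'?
1

Step 1: Count records where rating IS NULL
Step 2: Found 1 records with NULL rating
Step 3: These records will have rating set to 'standard'
Step 4: Records already having rating = 'standard': 0
Step 5: Answer: 1 + 0 = 1 records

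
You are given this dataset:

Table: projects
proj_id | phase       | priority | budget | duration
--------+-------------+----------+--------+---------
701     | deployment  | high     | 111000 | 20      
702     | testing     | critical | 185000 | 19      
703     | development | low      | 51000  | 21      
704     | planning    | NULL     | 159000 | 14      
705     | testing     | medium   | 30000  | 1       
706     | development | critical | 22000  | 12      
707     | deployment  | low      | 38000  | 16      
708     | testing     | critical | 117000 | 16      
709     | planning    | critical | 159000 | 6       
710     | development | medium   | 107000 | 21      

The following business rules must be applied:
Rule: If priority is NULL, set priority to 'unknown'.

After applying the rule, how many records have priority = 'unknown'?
1

Step 1: Count records where priority IS NULL
Step 2: Found 1 records with NULL priority
Step 3: These records will have priority set to 'unknown'
Step 4: Records already having priority = 'unknown': 0
Step 5: Answer: 1 + 0 = 1 records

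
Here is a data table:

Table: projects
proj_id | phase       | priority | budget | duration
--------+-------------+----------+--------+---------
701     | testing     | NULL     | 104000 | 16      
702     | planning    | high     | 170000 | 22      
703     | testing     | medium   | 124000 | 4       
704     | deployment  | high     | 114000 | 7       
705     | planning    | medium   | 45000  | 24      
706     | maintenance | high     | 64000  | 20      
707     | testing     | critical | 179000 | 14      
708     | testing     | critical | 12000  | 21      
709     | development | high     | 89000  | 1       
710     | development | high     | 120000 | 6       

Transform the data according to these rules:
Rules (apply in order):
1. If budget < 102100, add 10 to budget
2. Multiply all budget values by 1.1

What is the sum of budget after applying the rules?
1123144.0

Step 1: Apply Rule 1 - Add 10 to records with budget < 102100
  - 4 records affected: 210000 + (4 × 10) = 210040
  - Unaffected records: 811000
  - Sum after Rule 1: 1021040
Step 2: Apply Rule 2 - Multiply all by 1.1
  - 1021040 × 1.1 = 1123144.0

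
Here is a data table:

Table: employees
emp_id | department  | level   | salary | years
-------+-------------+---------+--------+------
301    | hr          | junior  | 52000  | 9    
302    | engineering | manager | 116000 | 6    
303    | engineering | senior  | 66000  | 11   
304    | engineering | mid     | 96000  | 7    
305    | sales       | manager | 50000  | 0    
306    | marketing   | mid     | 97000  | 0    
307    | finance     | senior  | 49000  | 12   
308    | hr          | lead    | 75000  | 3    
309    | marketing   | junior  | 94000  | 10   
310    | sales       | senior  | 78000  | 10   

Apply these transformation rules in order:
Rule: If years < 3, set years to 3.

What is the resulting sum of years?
74

Step 1: 2 records have years < 3
Step 2: These records originally summed to 0
Step 3: After setting to minimum: 2 × 3 = 6
Step 4: Unaffected records sum: 68
Step 5: Final sum = 6 + 68 = 74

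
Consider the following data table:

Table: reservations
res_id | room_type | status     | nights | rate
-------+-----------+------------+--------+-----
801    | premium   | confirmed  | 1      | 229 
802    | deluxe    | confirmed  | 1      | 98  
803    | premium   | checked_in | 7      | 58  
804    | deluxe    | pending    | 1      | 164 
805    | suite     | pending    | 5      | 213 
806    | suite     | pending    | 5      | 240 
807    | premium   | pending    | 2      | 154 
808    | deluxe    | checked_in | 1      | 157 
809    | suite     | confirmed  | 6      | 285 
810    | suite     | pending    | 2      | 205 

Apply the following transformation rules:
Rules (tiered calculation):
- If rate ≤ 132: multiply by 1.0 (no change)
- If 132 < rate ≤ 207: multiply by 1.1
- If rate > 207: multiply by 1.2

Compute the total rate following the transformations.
2064.4

Step 1: Tier 1 (rate ≤ 132): 2 records, sum = 156 × 1.0 = 156.0
Step 2: Tier 2 (132 < rate ≤ 207): 4 records, sum = 680 × 1.1 = 748.0
Step 3: Tier 3 (rate > 207): 4 records, sum = 967 × 1.2 = 1160.4
Step 4: Final sum = 156.0 + 748.0 + 1160.4 = 2064.4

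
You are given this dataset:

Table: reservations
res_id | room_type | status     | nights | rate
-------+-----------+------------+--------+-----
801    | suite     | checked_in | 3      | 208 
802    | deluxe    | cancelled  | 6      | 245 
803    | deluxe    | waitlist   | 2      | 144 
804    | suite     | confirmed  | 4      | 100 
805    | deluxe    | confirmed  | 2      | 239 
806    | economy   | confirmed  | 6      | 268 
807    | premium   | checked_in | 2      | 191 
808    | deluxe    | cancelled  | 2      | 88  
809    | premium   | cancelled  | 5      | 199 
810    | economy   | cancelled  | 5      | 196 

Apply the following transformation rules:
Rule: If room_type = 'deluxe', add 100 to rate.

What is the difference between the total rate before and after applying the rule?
400

Step 1: Original sum of rate = 1878
Step 2: 4 records have room_type = 'deluxe'
Step 3: Each affected record changes by 100
Step 4: Total change = 4 × 100 = 400
Step 5: New sum = 1878 + 400 = 2278
Step 6: Difference = |2278 - 1878| = 400
        (Sum increased by 400)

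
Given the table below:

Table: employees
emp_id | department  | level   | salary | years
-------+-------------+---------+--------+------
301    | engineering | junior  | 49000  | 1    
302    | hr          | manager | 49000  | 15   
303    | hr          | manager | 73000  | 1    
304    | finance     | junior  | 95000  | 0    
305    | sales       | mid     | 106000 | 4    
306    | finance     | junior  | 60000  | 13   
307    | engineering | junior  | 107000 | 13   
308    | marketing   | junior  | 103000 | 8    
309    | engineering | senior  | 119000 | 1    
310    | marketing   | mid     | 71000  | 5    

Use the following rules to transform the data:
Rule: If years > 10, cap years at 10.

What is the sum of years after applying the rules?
50

Step 1: 3 records have years > 10
Step 2: These records originally summed to 41
Step 3: After capping: 3 × 10 = 30
Step 4: Unaffected records sum: 20
Step 5: Final sum = 30 + 20 = 50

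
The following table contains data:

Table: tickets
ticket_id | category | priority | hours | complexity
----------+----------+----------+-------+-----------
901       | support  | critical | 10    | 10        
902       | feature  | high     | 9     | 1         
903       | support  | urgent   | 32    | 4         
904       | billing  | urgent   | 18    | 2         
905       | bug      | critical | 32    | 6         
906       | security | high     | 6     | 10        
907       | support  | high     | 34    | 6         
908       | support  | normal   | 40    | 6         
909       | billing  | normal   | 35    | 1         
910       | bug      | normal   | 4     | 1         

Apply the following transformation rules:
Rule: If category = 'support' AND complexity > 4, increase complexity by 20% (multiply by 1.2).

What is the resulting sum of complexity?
51.4

Step 1: Find records where category = 'support' AND complexity > 4
Step 2: 3 records match, summing to 22
Step 3: After multiplier: 22 × 1.2 = 26.4
Step 4: Unaffected records sum: 25
Step 5: Final sum = 26.4 + 25 = 51.4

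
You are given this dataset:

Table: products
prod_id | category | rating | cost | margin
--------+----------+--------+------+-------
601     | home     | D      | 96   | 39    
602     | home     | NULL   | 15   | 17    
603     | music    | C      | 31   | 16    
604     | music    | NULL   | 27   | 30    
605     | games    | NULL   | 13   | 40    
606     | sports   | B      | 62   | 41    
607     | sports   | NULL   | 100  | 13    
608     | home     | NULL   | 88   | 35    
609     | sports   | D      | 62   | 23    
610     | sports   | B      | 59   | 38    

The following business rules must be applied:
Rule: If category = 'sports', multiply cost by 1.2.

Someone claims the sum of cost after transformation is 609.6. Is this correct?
Yes, the result is correct.

Step 1: Calculate the correct sum after transformation
Step 2: Apply multiplier 1.2 to records where category = 'sports'
Step 3: Correct result = 609.6
Step 4: Claimed result = 609.6
Step 5: 609.6 = 609.6 ✓
Conclusion: The claimed result is correct.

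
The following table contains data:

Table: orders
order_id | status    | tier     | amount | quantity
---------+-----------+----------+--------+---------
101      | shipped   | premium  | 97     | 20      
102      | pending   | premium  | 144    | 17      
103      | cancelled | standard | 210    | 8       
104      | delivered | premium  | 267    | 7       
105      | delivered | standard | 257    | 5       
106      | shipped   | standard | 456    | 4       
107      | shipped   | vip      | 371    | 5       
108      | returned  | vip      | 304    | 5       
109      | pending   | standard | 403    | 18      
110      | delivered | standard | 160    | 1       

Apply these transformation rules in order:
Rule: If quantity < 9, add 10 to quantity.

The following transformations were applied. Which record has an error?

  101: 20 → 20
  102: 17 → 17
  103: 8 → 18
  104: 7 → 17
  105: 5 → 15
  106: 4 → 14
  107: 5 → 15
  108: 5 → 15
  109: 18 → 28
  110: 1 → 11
Record 109 has an error. The correct transformed value should be 18, not 28.

Step 1: Check each record against the rule
Step 2: Record 109 has quantity = 18
Step 3: Since 18 >= 9, the bonus should not have been applied
Step 4: Correct value = 18, but claimed value = 28
Conclusion: Record 109 has the error.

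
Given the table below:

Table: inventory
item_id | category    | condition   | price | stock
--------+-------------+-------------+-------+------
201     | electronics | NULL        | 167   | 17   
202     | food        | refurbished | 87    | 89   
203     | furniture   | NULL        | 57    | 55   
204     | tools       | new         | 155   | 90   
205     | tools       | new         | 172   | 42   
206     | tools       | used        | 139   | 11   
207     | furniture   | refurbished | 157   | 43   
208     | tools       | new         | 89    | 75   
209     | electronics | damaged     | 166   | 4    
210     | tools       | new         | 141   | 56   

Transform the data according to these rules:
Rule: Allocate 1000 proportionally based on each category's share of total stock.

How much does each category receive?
electronics: 43.57, food: 184.65, furniture: 203.32, tools: 568.46

Step 1: Calculate total stock = 482
Step 2: Calculate each category's proportion:
  electronics: 21/482 = 4.36% → 43.57
  food: 89/482 = 18.46% → 184.65
  furniture: 98/482 = 20.33% → 203.32
  tools: 274/482 = 56.85% → 568.46
Step 3: Verify: sum of allocations ≈ 1000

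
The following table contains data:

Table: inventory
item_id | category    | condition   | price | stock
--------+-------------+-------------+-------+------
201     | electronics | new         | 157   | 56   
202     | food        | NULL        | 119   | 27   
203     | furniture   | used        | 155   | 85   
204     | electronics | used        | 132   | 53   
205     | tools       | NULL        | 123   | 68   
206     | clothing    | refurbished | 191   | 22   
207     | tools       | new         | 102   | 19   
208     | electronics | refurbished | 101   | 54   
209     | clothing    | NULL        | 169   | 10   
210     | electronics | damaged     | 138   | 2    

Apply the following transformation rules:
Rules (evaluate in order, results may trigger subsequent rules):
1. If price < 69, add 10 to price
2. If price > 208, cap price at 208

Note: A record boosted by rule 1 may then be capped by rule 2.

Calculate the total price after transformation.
1387

Step 1: Apply rule 1 to records with price < 69
  - 0 records get bonus of 10
  - Of these, 0 records then exceed 208 and get capped
Step 2: Apply rule 2 to records with price > 208
  - 0 records (original) are capped
Step 3: Calculate final sum = 1387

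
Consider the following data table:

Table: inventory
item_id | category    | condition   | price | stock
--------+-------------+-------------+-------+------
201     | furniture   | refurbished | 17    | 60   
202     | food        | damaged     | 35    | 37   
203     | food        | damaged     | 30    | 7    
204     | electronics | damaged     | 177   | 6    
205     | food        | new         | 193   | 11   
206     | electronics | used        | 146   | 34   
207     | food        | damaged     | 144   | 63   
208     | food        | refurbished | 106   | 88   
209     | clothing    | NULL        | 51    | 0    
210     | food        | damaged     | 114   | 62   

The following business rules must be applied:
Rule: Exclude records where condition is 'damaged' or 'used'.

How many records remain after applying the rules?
4

Step 1: Count records to exclude
  - 5 (damaged) + 1 (used) = 6 records
Step 2: Total records: 10
Step 3: Remaining = 10 - 6 = 4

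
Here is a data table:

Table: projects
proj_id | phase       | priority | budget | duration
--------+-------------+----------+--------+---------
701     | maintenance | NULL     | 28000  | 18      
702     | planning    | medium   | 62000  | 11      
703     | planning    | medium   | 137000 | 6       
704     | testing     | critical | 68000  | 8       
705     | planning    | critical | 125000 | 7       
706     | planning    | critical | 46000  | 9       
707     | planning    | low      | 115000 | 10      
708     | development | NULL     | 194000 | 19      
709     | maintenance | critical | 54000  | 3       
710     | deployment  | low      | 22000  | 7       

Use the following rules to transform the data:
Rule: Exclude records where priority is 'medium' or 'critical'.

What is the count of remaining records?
4

Step 1: Count records to exclude
  - 2 (medium) + 4 (critical) = 6 records
Step 2: Total records: 10
Step 3: Remaining = 10 - 6 = 4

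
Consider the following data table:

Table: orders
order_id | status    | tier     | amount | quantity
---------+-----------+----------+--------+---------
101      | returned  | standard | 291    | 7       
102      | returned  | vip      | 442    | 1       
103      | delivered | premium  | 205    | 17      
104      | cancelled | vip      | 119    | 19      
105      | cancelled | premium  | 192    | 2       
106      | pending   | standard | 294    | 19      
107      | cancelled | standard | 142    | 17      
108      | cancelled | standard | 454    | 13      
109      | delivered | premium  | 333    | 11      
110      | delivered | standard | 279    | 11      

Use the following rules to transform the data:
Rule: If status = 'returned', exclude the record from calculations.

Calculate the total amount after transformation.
2018

Step 1: Identify records where status = 'returned'
Step 2: The excluded records sum to 733
Step 3: Original total amount = 2751
Step 4: Remaining total = 2751 - 733 = 2018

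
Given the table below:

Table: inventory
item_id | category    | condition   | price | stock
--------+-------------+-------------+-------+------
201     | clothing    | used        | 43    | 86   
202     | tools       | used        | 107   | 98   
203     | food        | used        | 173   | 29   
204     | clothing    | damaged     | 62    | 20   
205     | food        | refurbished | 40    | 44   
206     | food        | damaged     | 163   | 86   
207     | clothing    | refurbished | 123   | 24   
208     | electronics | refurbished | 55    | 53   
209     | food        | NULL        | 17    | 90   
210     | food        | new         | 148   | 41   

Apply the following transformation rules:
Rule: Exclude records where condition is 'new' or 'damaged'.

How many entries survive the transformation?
7

Step 1: Count records to exclude
  - 1 (new) + 2 (damaged) = 3 records
Step 2: Total records: 10
Step 3: Remaining = 10 - 3 = 7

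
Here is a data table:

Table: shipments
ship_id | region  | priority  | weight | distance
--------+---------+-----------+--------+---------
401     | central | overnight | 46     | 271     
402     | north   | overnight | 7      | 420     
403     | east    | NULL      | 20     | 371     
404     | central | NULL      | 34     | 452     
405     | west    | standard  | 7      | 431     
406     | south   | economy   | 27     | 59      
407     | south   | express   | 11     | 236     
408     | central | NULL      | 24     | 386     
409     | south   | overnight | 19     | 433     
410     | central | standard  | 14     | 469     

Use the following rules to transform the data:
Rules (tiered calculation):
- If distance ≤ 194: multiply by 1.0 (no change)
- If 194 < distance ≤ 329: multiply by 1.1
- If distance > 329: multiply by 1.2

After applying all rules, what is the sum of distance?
4171.1

Step 1: Tier 1 (distance ≤ 194): 1 records, sum = 59 × 1.0 = 59.0
Step 2: Tier 2 (194 < distance ≤ 329): 2 records, sum = 507 × 1.1 = 557.7
Step 3: Tier 3 (distance > 329): 7 records, sum = 2962 × 1.2 = 3554.4
Step 4: Final sum = 59.0 + 557.7 + 3554.4 = 4171.1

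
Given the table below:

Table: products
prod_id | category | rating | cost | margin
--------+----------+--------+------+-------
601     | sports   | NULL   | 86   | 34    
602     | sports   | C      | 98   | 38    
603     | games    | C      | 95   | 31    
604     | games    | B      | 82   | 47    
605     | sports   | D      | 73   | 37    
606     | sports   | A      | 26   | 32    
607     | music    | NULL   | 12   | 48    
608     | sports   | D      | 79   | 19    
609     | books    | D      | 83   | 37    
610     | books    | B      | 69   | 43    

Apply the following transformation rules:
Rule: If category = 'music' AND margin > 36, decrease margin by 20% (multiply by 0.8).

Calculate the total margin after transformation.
356.4

Step 1: Find records where category = 'music' AND margin > 36
Step 2: 1 records match, summing to 48
Step 3: After multiplier: 48 × 0.8 = 38.4
Step 4: Unaffected records sum: 318
Step 5: Final sum = 38.4 + 318 = 356.4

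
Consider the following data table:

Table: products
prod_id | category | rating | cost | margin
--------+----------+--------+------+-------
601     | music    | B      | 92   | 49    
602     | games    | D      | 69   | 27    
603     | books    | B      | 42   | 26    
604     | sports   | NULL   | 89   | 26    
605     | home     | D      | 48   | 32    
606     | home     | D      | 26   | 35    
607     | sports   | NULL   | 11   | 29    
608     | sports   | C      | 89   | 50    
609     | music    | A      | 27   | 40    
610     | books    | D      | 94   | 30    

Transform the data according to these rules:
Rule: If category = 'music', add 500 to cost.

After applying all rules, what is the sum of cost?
1587

Step 1: Count records where category = 'music': 2
Step 2: Total bonus added: 2 × 500 = 1000
Step 3: Original sum of cost: 587
Step 4: Final sum = 587 + 1000 = 1587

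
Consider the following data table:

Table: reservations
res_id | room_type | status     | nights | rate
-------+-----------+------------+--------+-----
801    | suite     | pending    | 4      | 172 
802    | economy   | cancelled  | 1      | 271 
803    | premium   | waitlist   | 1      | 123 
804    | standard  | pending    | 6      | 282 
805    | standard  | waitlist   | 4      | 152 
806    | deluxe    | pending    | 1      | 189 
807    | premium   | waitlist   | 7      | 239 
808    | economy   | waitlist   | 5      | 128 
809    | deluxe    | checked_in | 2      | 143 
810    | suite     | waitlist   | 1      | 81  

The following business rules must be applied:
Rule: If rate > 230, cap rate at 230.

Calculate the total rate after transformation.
1678

Step 1: 3 records have rate > 230
Step 2: These records originally summed to 792
Step 3: After capping: 3 × 230 = 690
Step 4: Unaffected records sum: 988
Step 5: Final sum = 690 + 988 = 1678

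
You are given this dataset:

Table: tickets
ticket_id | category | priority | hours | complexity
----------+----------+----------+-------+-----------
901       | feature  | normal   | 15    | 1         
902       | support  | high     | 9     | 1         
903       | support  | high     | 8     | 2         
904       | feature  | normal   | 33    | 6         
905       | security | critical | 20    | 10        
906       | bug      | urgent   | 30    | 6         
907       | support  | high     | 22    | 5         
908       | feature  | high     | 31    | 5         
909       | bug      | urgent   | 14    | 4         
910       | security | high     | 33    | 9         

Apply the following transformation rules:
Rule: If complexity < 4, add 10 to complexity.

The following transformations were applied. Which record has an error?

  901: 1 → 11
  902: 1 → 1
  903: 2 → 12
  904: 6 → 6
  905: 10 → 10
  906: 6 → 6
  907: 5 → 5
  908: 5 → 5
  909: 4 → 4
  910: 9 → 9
Record 902 has an error. The correct transformed value should be 11, not 1.

Step 1: Check each record against the rule
Step 2: Record 902 has complexity = 1
Step 3: Since 1 < 4, the bonus should have been applied
Step 4: Correct value = 11, but claimed value = 1
Conclusion: Record 902 has the error.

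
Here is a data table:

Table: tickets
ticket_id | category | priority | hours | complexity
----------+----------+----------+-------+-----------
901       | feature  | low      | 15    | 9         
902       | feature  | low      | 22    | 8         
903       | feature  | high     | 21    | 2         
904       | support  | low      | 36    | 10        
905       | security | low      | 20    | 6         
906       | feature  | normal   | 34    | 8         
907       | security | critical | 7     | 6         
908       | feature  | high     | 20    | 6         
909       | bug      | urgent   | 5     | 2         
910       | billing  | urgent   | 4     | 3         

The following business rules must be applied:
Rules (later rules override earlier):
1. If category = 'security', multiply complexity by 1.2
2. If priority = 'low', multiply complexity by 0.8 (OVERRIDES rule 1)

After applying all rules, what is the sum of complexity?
54.6

Step 1: Rule 2 takes priority for records with priority = 'low'
  - 4 records: 33 × 0.8 = 26.4
Step 2: Rule 1 applies to remaining records with category = 'security'
  - 1 records: 6 × 1.2 = 7.2
Step 3: Other records unchanged: 21
Step 4: Final sum = 26.4 + 7.2 + 21 = 54.6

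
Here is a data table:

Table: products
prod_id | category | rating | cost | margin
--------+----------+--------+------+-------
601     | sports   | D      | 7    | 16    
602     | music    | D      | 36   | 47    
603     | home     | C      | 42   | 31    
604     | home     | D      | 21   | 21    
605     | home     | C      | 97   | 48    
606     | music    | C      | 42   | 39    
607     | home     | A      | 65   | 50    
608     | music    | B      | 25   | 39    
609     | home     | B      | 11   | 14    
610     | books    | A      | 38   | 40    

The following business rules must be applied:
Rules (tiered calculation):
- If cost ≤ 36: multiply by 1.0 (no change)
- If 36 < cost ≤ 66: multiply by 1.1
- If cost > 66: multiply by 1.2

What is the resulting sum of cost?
422.1

Step 1: Tier 1 (cost ≤ 36): 5 records, sum = 100 × 1.0 = 100.0
Step 2: Tier 2 (36 < cost ≤ 66): 4 records, sum = 187 × 1.1 = 205.7
Step 3: Tier 3 (cost > 66): 1 records, sum = 97 × 1.2 = 116.4
Step 4: Final sum = 100.0 + 205.7 + 116.4 = 422.1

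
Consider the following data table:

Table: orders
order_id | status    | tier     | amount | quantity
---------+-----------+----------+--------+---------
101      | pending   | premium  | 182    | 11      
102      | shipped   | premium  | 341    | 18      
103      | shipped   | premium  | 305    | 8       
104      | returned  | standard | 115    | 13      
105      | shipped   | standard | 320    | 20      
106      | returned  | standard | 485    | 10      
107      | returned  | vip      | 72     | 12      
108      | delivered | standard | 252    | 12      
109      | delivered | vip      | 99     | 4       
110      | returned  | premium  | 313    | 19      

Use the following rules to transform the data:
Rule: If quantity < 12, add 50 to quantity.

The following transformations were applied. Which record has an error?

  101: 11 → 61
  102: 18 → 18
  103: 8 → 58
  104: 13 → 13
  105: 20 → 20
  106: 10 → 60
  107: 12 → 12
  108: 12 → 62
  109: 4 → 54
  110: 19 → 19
Record 108 has an error. The correct transformed value should be 12, not 62.

Step 1: Check each record against the rule
Step 2: Record 108 has quantity = 12
Step 3: Since 12 >= 12, the bonus should not have been applied
Step 4: Correct value = 12, but claimed value = 62
Conclusion: Record 108 has the error.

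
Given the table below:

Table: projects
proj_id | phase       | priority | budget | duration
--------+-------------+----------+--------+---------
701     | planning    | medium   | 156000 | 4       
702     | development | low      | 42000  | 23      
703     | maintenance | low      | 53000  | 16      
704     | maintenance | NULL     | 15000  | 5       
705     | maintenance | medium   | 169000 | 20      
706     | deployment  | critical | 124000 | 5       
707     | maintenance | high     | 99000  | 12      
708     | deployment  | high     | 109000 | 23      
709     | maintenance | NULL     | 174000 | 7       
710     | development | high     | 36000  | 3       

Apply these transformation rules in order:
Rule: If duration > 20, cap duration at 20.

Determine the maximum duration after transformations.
20

Step 1: Original maximum duration = 23
Step 2: Apply cap at 20
Step 3: 2 records had duration > 20 and were capped
Step 4: Maximum after transformation = 20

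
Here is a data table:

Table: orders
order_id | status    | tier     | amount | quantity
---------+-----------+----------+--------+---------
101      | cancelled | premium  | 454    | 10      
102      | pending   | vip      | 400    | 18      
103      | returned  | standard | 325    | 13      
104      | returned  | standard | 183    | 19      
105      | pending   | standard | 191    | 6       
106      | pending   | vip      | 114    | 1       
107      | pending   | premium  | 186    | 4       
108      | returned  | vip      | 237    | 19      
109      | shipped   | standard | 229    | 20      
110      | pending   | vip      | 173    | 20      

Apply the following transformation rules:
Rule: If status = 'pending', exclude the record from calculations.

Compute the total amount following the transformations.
1428

Step 1: Identify records where status = 'pending'
Step 2: The excluded records sum to 1064
Step 3: Original total amount = 2492
Step 4: Remaining total = 2492 - 1064 = 1428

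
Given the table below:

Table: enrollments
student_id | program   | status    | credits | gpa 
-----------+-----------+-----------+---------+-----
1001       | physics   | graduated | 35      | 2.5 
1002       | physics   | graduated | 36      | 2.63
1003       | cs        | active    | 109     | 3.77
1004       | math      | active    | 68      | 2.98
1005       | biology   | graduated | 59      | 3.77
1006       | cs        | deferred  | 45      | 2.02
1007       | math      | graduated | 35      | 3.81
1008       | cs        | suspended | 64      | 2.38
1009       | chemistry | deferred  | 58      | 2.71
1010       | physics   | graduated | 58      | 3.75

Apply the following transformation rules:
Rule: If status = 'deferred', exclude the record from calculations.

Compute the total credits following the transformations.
464

Step 1: Identify records where status = 'deferred'
Step 2: The excluded records sum to 103
Step 3: Original total credits = 567
Step 4: Remaining total = 567 - 103 = 464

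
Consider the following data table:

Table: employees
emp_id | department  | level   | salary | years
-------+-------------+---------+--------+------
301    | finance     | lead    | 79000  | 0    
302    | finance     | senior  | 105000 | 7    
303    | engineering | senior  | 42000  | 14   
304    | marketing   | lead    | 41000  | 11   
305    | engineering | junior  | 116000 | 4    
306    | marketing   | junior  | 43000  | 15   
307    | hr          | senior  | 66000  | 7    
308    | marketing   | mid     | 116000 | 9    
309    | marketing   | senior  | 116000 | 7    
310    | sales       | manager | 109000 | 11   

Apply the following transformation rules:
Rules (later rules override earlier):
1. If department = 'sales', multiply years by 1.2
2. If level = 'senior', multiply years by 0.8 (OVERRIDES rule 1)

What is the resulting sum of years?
80.2

Step 1: Rule 2 takes priority for records with level = 'senior'
  - 4 records: 35 × 0.8 = 28.0
Step 2: Rule 1 applies to remaining records with department = 'sales'
  - 1 records: 11 × 1.2 = 13.2
Step 3: Other records unchanged: 39
Step 4: Final sum = 28.0 + 13.2 + 39 = 80.2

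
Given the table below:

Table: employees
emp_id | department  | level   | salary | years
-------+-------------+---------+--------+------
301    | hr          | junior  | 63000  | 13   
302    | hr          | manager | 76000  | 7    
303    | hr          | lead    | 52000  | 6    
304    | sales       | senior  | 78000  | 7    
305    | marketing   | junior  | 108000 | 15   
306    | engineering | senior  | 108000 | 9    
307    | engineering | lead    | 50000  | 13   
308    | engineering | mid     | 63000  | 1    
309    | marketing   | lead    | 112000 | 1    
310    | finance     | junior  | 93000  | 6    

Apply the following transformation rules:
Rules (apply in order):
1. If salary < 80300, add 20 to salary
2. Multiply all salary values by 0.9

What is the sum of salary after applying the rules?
722808.0

Step 1: Apply Rule 1 - Add 20 to records with salary < 80300
  - 6 records affected: 382000 + (6 × 20) = 382120
  - Unaffected records: 421000
  - Sum after Rule 1: 803120
Step 2: Apply Rule 2 - Multiply all by 0.9
  - 803120 × 0.9 = 722808.0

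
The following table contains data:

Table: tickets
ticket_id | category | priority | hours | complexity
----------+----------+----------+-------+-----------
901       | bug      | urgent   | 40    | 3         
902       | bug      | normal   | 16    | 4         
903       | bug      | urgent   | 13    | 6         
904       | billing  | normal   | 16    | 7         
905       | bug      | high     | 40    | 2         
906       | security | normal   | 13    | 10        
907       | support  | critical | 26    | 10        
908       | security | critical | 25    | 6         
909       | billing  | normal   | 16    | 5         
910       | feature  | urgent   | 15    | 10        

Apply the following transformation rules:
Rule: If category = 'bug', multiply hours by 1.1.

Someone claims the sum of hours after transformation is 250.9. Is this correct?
No, the correct result is 230.9.

Step 1: Calculate the correct sum after transformation
Step 2: Apply multiplier 1.1 to records where category = 'bug'
Step 3: Correct result = 230.9
Step 4: Claimed result = 250.9
Step 5: 230.9 ≠ 250.9
Conclusion: The claimed result is incorrect. The correct answer is 230.9.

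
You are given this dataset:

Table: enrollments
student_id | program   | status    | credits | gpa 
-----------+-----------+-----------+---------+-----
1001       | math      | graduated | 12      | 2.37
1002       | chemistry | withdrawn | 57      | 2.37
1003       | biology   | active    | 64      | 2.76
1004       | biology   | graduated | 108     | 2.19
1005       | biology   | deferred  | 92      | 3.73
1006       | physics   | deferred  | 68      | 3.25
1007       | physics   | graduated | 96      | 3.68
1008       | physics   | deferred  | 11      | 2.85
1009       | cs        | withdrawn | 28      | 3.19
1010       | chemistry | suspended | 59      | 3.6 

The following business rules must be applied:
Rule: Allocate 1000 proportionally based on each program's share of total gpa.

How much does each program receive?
biology: 289.43, chemistry: 199.07, cs: 106.37, math: 79.03, physics: 326.11

Step 1: Calculate total gpa = 29.99
Step 2: Calculate each program's proportion:
  biology: 8.68/29.99 = 28.94% → 289.43
  chemistry: 5.97/29.99 = 19.91% → 199.07
  cs: 3.19/29.99 = 10.64% → 106.37
  math: 2.37/29.99 = 7.90% → 79.03
  physics: 9.78/29.99 = 32.61% → 326.11
Step 3: Verify: sum of allocations ≈ 1000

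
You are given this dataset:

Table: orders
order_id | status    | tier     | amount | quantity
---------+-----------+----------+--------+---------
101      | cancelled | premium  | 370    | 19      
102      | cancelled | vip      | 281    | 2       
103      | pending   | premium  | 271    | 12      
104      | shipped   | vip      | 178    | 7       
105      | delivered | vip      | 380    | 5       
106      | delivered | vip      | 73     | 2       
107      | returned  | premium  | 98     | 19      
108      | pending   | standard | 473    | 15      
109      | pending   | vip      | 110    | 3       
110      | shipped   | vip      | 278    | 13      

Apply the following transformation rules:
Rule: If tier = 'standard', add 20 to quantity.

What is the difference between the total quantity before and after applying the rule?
20

Step 1: Original sum of quantity = 97
Step 2: 1 records have tier = 'standard'
Step 3: Each affected record changes by 20
Step 4: Total change = 1 × 20 = 20
Step 5: New sum = 97 + 20 = 117
Step 6: Difference = |117 - 97| = 20
        (Sum increased by 20)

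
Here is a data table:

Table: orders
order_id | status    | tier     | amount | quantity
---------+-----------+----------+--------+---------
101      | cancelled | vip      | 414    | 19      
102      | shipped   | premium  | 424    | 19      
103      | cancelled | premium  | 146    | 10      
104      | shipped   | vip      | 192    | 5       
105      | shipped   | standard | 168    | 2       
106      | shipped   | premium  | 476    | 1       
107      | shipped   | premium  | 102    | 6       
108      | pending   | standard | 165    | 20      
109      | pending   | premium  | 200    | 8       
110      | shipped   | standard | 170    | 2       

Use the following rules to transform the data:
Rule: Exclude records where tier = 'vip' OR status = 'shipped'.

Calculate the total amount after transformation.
511

Step 1: Find records where tier = 'vip' OR status = 'shipped'
Step 2: 7 records match, summing to 1946
Step 3: Original sum: 2457
Step 4: Remaining sum = 2457 - 1946 = 511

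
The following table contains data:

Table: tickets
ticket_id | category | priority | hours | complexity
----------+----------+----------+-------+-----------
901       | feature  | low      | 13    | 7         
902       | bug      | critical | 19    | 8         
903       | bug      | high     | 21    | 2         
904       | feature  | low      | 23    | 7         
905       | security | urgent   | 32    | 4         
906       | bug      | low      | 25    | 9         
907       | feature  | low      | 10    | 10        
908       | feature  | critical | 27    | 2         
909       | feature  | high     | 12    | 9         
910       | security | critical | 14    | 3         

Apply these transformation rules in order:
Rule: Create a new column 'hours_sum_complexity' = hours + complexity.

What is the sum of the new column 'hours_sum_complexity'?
257

Step 1: For each record, compute hours + complexity
Example calculations:
  13 + 7 = 20
  19 + 8 = 27
  21 + 2 = 23
  ...
Step 2: Sum all derived values
Step 3: Total = 257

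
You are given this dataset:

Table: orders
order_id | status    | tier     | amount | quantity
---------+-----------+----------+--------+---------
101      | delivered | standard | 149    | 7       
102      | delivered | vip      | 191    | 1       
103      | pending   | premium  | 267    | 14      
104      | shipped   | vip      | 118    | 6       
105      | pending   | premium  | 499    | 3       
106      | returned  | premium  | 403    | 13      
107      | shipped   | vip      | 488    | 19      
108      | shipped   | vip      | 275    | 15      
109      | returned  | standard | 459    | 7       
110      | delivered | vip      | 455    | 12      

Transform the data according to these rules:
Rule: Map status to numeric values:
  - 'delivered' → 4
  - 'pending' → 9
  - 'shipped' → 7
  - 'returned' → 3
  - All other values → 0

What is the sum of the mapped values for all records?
57

Step 1: Apply mapping to each record
Step 2: Count by status:
  'delivered': 3 records × 4 = 12
  'pending': 2 records × 9 = 18
  'shipped': 3 records × 7 = 21
  'returned': 2 records × 3 = 6
Step 3: Sum all mapped values = 57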